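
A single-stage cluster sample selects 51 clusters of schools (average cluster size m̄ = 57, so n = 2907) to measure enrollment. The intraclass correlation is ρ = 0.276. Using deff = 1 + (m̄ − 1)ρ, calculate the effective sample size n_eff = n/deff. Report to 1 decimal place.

deff = 1 + (57 − 1)·0.276 = 1 + 15.456 = 16.456.
n_eff = 2907 / 16.456 = 176.7.

176.7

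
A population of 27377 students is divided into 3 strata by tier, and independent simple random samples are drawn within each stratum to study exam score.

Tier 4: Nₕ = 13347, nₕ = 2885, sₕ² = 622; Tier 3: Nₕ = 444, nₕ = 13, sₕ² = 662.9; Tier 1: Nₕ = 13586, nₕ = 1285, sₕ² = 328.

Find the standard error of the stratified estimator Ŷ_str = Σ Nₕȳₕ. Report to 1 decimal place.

9084.1

Var(Ŷ_str) = Σₕ Nₕ²(1 − fₕ)sₕ²/nₕ.
Tier 4: 13347²·(1 − 2885/13347)·622/2885 = 3.0105299 × 10^7.
Tier 3: 444²·(1 − 13/444)·662.9/13 = 9.758092 × 10^6.
Tier 1: 13586²·(1 − 1285/13586)·328/1285 = 4.2658221 × 10^7.
Sum = 8.2521612 × 10^7.
SE = √(8.2521612 × 10^7) = 9084.1.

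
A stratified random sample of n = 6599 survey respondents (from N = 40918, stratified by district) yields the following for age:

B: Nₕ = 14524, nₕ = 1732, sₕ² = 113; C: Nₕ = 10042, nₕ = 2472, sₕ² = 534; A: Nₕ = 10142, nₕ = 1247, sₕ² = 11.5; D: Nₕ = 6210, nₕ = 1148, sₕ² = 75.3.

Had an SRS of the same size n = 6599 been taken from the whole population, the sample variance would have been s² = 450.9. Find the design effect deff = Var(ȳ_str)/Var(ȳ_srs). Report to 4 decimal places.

0.3276

Var(ȳ_str) = Σ Wₕ²(1−fₕ)sₕ²/nₕ with Wₕ = Nₕ/40918:
  B: (14524/40918)²·(1−1732/14524)·113/1732 = 0.007239798
  C: (10042/40918)²·(1−2472/10042)·534/2472 = 0.0098079917
  A: (10142/40918)²·(1−1247/10142)·11.5/1247 = 4.9690361 × 10^-4
  D: (6210/40918)²·(1−1148/6210)·75.3/1148 = 0.0012315103
  → Var(ȳ_str) = 0.018776204.
Var(ȳ_srs) = (1 − 6599/40918)·450.9/6599 = 0.057308934.
deff = 0.018776204 / 0.057308934 = 0.3276.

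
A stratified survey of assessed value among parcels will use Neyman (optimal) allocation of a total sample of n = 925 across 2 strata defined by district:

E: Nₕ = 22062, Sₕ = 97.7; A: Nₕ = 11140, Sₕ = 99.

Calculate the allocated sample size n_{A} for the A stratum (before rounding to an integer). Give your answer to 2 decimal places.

Neyman allocation: nₕ = n·NₕSₕ / Σⱼ NⱼSⱼ.
Σ NⱼSⱼ = 22062·97.7 + 11140·99 = 3.2583174 × 10^6.
n_{A} = 925·11140·99 / (3.2583174 × 10^6) = 313.09.

313.09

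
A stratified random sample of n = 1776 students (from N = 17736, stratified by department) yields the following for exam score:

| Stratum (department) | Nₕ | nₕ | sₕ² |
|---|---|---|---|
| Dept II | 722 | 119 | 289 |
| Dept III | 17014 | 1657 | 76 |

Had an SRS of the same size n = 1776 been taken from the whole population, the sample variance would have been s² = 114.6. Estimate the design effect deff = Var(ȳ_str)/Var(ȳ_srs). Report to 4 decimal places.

0.7140

Var(ȳ_str) = Σ Wₕ²(1−fₕ)sₕ²/nₕ with Wₕ = Nₕ/17736:
  Dept II: (722/17736)²·(1−119/722)·289/119 = 0.0033611975
  Dept III: (17014/17736)²·(1−1657/17014)·76/1657 = 0.038097154
  → Var(ȳ_str) = 0.041458352.
Var(ȳ_srs) = (1 − 1776/17736)·114.6/1776 = 0.058065593.
deff = 0.041458352 / 0.058065593 = 0.7140.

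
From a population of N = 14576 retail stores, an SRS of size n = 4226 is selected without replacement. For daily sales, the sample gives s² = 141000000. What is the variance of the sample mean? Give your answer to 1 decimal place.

Under SRS without replacement, Var(ȳ) = (1 − f)·s²/n with f = n/N = 4226/14576 = 0.28992865.
Var(ȳ) = (1 − 0.28992865)·141000000/4226 = 0.71007135·33364.884 = 23691.448.

23691.4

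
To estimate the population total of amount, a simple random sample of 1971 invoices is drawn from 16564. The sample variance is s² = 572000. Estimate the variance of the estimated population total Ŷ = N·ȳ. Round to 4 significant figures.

7.015 × 10^10

Var(Ŷ) = N²·Var(ȳ) = N²·(1 − n/N)·s²/n.
f = 1971/16564 = 0.11899300; Var(ȳ) = 0.88100700·572000/1971 = 255.67529.
Var(Ŷ) = 16564² · 255.67529 = 7.0148631 × 10^10.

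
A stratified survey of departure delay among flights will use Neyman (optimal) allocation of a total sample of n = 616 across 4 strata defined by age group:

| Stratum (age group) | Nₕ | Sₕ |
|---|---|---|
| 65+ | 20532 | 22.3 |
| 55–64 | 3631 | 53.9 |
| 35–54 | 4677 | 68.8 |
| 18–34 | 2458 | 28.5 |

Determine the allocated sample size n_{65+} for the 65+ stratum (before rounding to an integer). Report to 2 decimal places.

Neyman allocation: nₕ = n·NₕSₕ / Σⱼ NⱼSⱼ.
Σ NⱼSⱼ = 20532·22.3 + 3631·53.9 + 4677·68.8 + 2458·28.5 = 1.0454051 × 10^6.
n_{65+} = 616·20532·22.3 / (1.0454051 × 10^6) = 269.79.

269.79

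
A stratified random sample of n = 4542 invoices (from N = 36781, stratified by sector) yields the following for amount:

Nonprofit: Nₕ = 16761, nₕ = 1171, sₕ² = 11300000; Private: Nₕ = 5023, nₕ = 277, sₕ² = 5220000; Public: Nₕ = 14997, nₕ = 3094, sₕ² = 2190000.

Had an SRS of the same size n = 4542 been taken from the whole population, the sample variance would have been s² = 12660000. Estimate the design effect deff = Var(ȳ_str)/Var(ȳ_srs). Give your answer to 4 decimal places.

Var(ȳ_str) = Σ Wₕ²(1−fₕ)sₕ²/nₕ with Wₕ = Nₕ/36781:
  Nonprofit: (16761/36781)²·(1−1171/16761)·11300000/1171 = 1863.8911
  Private: (5023/36781)²·(1−277/5023)·5220000/277 = 332.07378
  Public: (14997/36781)²·(1−3094/14997)·2190000/3094 = 93.397998
  → Var(ȳ_str) = 2289.3629.
Var(ȳ_srs) = (1 − 4542/36781)·12660000/4542 = 2443.1189.
deff = 2289.3629 / 2443.1189 = 0.9371.

0.9371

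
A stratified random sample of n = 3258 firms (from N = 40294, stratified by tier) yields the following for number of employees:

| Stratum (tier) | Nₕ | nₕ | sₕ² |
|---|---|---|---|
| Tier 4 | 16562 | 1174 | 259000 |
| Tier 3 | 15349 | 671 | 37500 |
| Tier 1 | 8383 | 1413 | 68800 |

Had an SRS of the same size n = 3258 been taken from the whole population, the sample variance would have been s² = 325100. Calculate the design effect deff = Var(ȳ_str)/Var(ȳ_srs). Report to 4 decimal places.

Var(ȳ_str) = Σ Wₕ²(1−fₕ)sₕ²/nₕ with Wₕ = Nₕ/40294:
  Tier 4: (16562/40294)²·(1−1174/16562)·259000/1174 = 34.629471
  Tier 3: (15349/40294)²·(1−671/15349)·37500/671 = 7.7548777
  Tier 1: (8383/40294)²·(1−1413/8383)·68800/1413 = 1.7522568
  → Var(ȳ_str) = 44.136606.
Var(ȳ_srs) = (1 − 3258/40294)·325100/3258 = 91.716946.
deff = 44.136606 / 91.716946 = 0.4812.

0.4812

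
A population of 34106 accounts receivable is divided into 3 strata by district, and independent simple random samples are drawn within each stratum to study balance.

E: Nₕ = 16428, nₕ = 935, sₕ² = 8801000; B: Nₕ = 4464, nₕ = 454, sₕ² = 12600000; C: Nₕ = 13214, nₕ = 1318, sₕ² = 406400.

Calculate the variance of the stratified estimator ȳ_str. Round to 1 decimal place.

2528.3

Var(ȳ_str) = Σₕ Wₕ²(1 − fₕ)sₕ²/nₕ with Wₕ = Nₕ/N, N = 34106.
E: Wₕ = 0.48167478; term = 0.48167478²·(1 − 0.05691502)·8801000/935 = 2059.5818.
B: Wₕ = 0.13088606; term = 0.13088606²·(1 − 0.10170251)·12600000/454 = 427.09223.
C: Wₕ = 0.38743916; term = 0.38743916²·(1 − 0.09974270)·406400/1318 = 41.668894.
Sum = 2528.3429.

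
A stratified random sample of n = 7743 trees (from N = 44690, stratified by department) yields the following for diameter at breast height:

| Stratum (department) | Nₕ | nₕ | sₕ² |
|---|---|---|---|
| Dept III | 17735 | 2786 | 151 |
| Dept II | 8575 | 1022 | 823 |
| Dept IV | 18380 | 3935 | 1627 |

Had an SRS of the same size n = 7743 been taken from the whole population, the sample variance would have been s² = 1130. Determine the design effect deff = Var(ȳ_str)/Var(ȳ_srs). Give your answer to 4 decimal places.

Var(ȳ_str) = Σ Wₕ²(1−fₕ)sₕ²/nₕ with Wₕ = Nₕ/44690:
  Dept III: (17735/44690)²·(1−2786/17735)·151/2786 = 0.0071947956
  Dept II: (8575/44690)²·(1−1022/8575)·823/1022 = 0.026114508
  Dept IV: (18380/44690)²·(1−3935/18380)·1627/3935 = 0.054964864
  → Var(ȳ_str) = 0.088274168.
Var(ȳ_srs) = (1 − 7743/44690)·1130/7743 = 0.12065297.
deff = 0.088274168 / 0.12065297 = 0.7316.

0.7316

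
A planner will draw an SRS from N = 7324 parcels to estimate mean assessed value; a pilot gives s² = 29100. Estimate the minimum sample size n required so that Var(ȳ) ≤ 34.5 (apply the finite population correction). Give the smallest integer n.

757

Without fpc, n₀ = s²/D = 29100/34.5 = 843.4783.
With fpc, (1 − n/N)·s²/n ≤ D requires n ≥ n₀/(1 + n₀/N) = 843.4783/(1 + 843.4783/7324) = 756.3699.
Rounding up, n = 757.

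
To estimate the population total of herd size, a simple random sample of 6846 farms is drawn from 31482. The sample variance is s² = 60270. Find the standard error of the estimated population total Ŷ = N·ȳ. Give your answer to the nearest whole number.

82632

Var(Ŷ) = N²·Var(ȳ) = N²·(1 − n/N)·s²/n.
f = 6846/31482 = 0.21745759; Var(ȳ) = 0.78254241·60270/6846 = 6.8892537.
Var(Ŷ) = 31482² · 6.8892537 = 6.8280518 × 10^9.
SE(Ŷ) = √(6.8280518 × 10^9) = 82632.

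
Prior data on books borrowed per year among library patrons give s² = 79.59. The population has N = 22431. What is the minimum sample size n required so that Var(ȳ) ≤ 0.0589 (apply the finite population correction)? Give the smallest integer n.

1275

Without fpc, n₀ = s²/D = 79.59/0.0589 = 1351.2733.
With fpc, (1 − n/N)·s²/n ≤ D requires n ≥ n₀/(1 + n₀/N) = 1351.2733/(1 + 1351.2733/22431) = 1274.4960.
Rounding up, n = 1275.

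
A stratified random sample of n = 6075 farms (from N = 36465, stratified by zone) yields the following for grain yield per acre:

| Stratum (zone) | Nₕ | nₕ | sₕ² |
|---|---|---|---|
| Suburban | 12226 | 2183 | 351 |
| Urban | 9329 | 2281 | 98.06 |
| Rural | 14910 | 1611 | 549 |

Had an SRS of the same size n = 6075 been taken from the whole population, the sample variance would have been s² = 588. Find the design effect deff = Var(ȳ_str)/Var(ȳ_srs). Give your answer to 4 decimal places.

0.8404

Var(ȳ_str) = Σ Wₕ²(1−fₕ)sₕ²/nₕ with Wₕ = Nₕ/36465:
  Suburban: (12226/36465)²·(1−2183/12226)·351/2183 = 0.014847345
  Urban: (9329/36465)²·(1−2281/9329)·98.06/2281 = 0.0021257645
  Rural: (14910/36465)²·(1−1611/14910)·549/1611 = 0.050818401
  → Var(ȳ_str) = 0.067791511.
Var(ȳ_srs) = (1 − 6075/36465)·588/6075 = 0.080665072.
deff = 0.067791511 / 0.080665072 = 0.8404.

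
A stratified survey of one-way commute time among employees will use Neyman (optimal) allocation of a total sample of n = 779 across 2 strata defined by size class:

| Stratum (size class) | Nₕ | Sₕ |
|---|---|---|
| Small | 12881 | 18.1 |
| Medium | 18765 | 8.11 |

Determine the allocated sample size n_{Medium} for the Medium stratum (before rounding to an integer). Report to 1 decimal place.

307.7

Neyman allocation: nₕ = n·NₕSₕ / Σⱼ NⱼSⱼ.
Σ NⱼSⱼ = 12881·18.1 + 18765·8.11 = 385330.25.
n_{Medium} = 779·18765·8.11 / 385330.25 = 307.7.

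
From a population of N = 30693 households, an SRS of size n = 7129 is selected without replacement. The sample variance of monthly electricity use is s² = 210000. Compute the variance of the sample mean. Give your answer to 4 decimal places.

Under SRS without replacement, Var(ȳ) = (1 − f)·s²/n with f = n/N = 7129/30693 = 0.23226794.
Var(ȳ) = (1 − 0.23226794)·210000/7129 = 0.76773206·29.457147 = 22.615196.

22.6152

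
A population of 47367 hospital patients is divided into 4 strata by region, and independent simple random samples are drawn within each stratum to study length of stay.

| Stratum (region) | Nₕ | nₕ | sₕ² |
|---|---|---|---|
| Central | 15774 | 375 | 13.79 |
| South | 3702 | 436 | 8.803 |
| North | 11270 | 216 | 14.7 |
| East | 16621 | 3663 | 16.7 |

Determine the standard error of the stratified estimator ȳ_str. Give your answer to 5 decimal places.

Var(ȳ_str) = Σₕ Wₕ²(1 − fₕ)sₕ²/nₕ with Wₕ = Nₕ/N, N = 47367.
Central: Wₕ = 0.33301666; term = 0.33301666²·(1 − 0.02377330)·13.79/375 = 0.0039812147.
South: Wₕ = 0.07815568; term = 0.07815568²·(1 − 0.11777418)·8.803/436 = 1.0880405 × 10^-4.
North: Wₕ = 0.23792936; term = 0.23792936²·(1 − 0.01916593)·14.7/216 = 0.0037788113.
East: Wₕ = 0.35089830; term = 0.35089830²·(1 − 0.22038385)·16.7/3663 = 4.3764595 × 10^-4.
Sum = 0.008306476.
SE = √(0.008306476) = 0.09114.

0.09114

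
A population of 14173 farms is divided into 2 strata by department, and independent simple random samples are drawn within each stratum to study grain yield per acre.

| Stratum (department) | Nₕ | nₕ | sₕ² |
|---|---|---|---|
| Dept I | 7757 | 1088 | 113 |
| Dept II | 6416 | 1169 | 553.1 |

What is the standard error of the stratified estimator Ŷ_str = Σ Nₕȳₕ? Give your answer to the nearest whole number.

Var(Ŷ_str) = Σₕ Nₕ²(1 − fₕ)sₕ²/nₕ.
Dept I: 7757²·(1 − 1088/7757)·113/1088 = 5.3728418 × 10^6.
Dept II: 6416²·(1 − 1169/6416)·553.1/1169 = 1.5928122 × 10^7.
Sum = 2.1300964 × 10^7.
SE = √(2.1300964 × 10^7) = 4615.

4615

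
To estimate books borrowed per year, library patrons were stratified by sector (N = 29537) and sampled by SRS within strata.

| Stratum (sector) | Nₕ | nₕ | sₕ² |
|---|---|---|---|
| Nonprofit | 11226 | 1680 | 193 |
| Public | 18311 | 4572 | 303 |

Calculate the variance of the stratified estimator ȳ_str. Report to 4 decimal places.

Var(ȳ_str) = Σₕ Wₕ²(1 − fₕ)sₕ²/nₕ with Wₕ = Nₕ/N, N = 29537.
Nonprofit: Wₕ = 0.38006568; term = 0.38006568²·(1 − 0.14965259)·193/1680 = 0.014111128.
Public: Wₕ = 0.61993432; term = 0.61993432²·(1 − 0.24968598)·303/4572 = 0.019110446.
Sum = 0.033221574.

0.0332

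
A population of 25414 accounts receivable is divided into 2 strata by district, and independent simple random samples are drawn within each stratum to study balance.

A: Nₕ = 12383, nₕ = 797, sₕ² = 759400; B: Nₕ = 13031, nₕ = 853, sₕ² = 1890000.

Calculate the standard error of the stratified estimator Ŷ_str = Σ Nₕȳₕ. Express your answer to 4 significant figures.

698800

Var(Ŷ_str) = Σₕ Nₕ²(1 − fₕ)sₕ²/nₕ.
A: 12383²·(1 − 797/12383)·759400/797 = 1.3670099 × 10^11.
B: 13031²·(1 − 853/13031)·1890000/853 = 3.5161427 × 10^11.
Sum = 4.8831526 × 10^11.
SE = √(4.8831526 × 10^11) = 698800.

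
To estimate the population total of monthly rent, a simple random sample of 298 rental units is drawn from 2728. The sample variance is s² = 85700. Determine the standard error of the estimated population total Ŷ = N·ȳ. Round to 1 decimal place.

Var(Ŷ) = N²·Var(ȳ) = N²·(1 − n/N)·s²/n.
f = 298/2728 = 0.10923754; Var(ȳ) = 0.89076246·85700/298 = 256.16894.
Var(Ŷ) = 2728² · 256.16894 = 1.9064052 × 10^9.
SE(Ŷ) = √(1.9064052 × 10^9) = 43662.4.

43662.4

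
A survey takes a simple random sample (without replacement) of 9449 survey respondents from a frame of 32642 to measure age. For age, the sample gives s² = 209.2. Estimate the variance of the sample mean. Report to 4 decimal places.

Under SRS without replacement, Var(ȳ) = (1 − f)·s²/n with f = n/N = 9449/32642 = 0.28947368.
Var(ȳ) = (1 − 0.28947368)·209.2/9449 = 0.71052632·0.022139909 = 0.015730988.

0.0157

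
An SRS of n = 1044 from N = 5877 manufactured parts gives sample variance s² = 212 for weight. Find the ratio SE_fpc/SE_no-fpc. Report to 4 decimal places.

f = n/N = 1044/5877 = 0.17764165.
SE_no-fpc = √(s²/n) = 0.45062749; SE_fpc = √((1−f)s²/n) = 0.40864692.
Ratio = √(1−f) = 0.90683976.

0.9068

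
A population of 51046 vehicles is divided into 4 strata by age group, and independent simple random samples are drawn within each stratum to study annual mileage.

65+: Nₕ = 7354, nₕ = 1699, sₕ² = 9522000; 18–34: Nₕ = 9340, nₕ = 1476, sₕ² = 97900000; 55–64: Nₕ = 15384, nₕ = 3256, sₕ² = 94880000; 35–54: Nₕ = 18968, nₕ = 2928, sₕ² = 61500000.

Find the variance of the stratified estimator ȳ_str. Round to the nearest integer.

Var(ȳ_str) = Σₕ Wₕ²(1 − fₕ)sₕ²/nₕ with Wₕ = Nₕ/N, N = 51046.
65+: Wₕ = 0.14406614; term = 0.14406614²·(1 − 0.23103073)·9522000/1699 = 89.447375.
18–34: Wₕ = 0.18297222; term = 0.18297222²·(1 − 0.15802998)·97900000/1476 = 1869.6628.
55–64: Wₕ = 0.30137523; term = 0.30137523²·(1 − 0.21164847)·94880000/3256 = 2086.5332.
35–54: Wₕ = 0.37158641; term = 0.37158641²·(1 − 0.15436525)·61500000/2928 = 2452.4859.
Sum = 6498.1293.

6498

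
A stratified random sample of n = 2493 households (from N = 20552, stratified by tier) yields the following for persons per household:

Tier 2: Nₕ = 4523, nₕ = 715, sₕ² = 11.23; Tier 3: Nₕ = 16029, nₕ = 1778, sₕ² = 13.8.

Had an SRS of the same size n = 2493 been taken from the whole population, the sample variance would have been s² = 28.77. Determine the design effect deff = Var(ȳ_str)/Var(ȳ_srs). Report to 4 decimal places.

Var(ȳ_str) = Σ Wₕ²(1−fₕ)sₕ²/nₕ with Wₕ = Nₕ/20552:
  Tier 2: (4523/20552)²·(1−715/4523)·11.23/715 = 6.4045565 × 10^-4
  Tier 3: (16029/20552)²·(1−1778/16029)·13.8/1778 = 0.004197502
  → Var(ȳ_str) = 0.0048379577.
Var(ȳ_srs) = (1 − 2493/20552)·28.77/2493 = 0.010140449.
deff = 0.0048379577 / 0.010140449 = 0.4771.

0.4771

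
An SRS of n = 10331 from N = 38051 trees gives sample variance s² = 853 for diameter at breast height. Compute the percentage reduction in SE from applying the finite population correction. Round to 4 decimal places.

14.6480

f = n/N = 10331/38051 = 0.27150403.
SE_no-fpc = √(s²/n) = 0.2873448; SE_fpc = √((1−f)s²/n) = 0.24525446.
Ratio = √(1−f) = 0.85351975. Reduction = 100·(1 − 0.85351975) = 14.6480%.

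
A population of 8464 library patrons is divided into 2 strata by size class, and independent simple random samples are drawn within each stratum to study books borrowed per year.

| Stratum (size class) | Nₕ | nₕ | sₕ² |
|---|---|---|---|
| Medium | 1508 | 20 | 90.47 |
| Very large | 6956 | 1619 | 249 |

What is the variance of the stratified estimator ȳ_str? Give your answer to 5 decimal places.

0.22139

Var(ȳ_str) = Σₕ Wₕ²(1 − fₕ)sₕ²/nₕ with Wₕ = Nₕ/N, N = 8464.
Medium: Wₕ = 0.17816635; term = 0.17816635²·(1 − 0.01326260)·90.47/20 = 0.1416862.
Very large: Wₕ = 0.82183365; term = 0.82183365²·(1 − 0.23274871)·249/1619 = 0.079699935.
Sum = 0.22138614.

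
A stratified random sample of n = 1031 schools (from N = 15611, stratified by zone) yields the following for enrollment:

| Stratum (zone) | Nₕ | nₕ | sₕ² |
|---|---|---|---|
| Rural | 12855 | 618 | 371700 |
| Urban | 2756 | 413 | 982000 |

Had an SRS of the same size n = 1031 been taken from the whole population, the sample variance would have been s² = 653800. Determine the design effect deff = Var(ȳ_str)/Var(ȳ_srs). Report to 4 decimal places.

Var(ȳ_str) = Σ Wₕ²(1−fₕ)sₕ²/nₕ with Wₕ = Nₕ/15611:
  Rural: (12855/15611)²·(1−618/12855)·371700/618 = 388.23053
  Urban: (2756/15611)²·(1−413/2756)·982000/413 = 63.001587
  → Var(ȳ_str) = 451.23212.
Var(ȳ_srs) = (1 − 1031/15611)·653800/1031 = 592.26088.
deff = 451.23212 / 592.26088 = 0.7619.

0.7619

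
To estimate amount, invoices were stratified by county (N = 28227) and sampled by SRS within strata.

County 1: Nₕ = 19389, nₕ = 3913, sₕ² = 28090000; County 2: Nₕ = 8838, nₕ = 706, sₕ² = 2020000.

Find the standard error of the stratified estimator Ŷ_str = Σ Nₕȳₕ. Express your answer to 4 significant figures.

1.536 × 10^6

Var(Ŷ_str) = Σₕ Nₕ²(1 − fₕ)sₕ²/nₕ.
County 1: 19389²·(1 − 3913/19389)·28090000/3913 = 2.1540512 × 10^12.
County 2: 8838²·(1 − 706/8838)·2020000/706 = 2.0563547 × 10^11.
Sum = 2.3596867 × 10^12.
SE = √(2.3596867 × 10^12) = 1.536 × 10^6.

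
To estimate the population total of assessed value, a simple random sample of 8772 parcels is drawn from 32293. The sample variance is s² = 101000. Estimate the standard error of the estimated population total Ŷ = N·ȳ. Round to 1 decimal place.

Var(Ŷ) = N²·Var(ȳ) = N²·(1 − n/N)·s²/n.
f = 8772/32293 = 0.27163782; Var(ȳ) = 0.72836218·101000/8772 = 8.3862951.
Var(Ŷ) = 32293² · 8.3862951 = 8.7455459 × 10^9.
SE(Ŷ) = √(8.7455459 × 10^9) = 93517.6.

93517.6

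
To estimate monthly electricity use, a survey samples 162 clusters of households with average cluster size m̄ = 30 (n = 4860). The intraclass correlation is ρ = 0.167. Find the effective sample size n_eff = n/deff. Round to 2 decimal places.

deff = 1 + (30 − 1)·0.167 = 1 + 4.843 = 5.843.
n_eff = 4860 / 5.843 = 831.76.

831.76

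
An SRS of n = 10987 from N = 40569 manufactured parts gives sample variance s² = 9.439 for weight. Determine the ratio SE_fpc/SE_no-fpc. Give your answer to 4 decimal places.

f = n/N = 10987/40569 = 0.27082255.
SE_no-fpc = √(s²/n) = 0.029310514; SE_fpc = √((1−f)s²/n) = 0.025028801.
Ratio = √(1−f) = 0.85391888.

0.8539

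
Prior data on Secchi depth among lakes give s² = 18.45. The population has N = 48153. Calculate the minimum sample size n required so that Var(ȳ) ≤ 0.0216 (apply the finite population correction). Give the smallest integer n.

840

Without fpc, n₀ = s²/D = 18.45/0.0216 = 854.1667.
With fpc, (1 − n/N)·s²/n ≤ D requires n ≥ n₀/(1 + n₀/N) = 854.1667/(1 + 854.1667/48153) = 839.2791.
Rounding up, n = 840.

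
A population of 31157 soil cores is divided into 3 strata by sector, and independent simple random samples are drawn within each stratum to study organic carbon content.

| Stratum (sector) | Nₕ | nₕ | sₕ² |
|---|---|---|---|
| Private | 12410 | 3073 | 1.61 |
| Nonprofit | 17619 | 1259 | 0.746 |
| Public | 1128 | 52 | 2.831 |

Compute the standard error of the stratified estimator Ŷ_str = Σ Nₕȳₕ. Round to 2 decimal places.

545.51

Var(Ŷ_str) = Σₕ Nₕ²(1 − fₕ)sₕ²/nₕ.
Private: 12410²·(1 − 3073/12410)·1.61/3073 = 60707.515.
Nonprofit: 17619²·(1 − 1259/17619)·0.746/1259 = 170795.98.
Public: 1128²·(1 − 52/1128)·2.831/52 = 66078.153.
Sum = 297581.65.
SE = √(297581.65) = 545.51.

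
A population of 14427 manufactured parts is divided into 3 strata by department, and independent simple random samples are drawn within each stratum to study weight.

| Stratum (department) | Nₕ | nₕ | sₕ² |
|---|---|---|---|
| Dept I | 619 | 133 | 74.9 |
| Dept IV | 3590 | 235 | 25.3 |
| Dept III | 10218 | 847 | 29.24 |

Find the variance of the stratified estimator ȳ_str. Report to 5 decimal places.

0.02293

Var(ȳ_str) = Σₕ Wₕ²(1 − fₕ)sₕ²/nₕ with Wₕ = Nₕ/N, N = 14427.
Dept I: Wₕ = 0.04290566; term = 0.04290566²·(1 − 0.21486268)·74.9/133 = 8.1396369 × 10^-4.
Dept IV: Wₕ = 0.24883898; term = 0.24883898²·(1 − 0.06545961)·25.3/235 = 0.0062299931.
Dept III: Wₕ = 0.70825535; term = 0.70825535²·(1 − 0.08289293)·29.24/847 = 0.015881581.
Sum = 0.022925538.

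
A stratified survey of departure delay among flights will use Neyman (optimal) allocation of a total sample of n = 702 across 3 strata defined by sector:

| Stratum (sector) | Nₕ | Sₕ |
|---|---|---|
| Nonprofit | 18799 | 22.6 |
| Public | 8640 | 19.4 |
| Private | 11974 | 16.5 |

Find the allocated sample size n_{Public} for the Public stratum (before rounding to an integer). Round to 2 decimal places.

148.94

Neyman allocation: nₕ = n·NₕSₕ / Σⱼ NⱼSⱼ.
Σ NⱼSⱼ = 18799·22.6 + 8640·19.4 + 11974·16.5 = 790044.4.
n_{Public} = 702·8640·19.4 / 790044.4 = 148.94.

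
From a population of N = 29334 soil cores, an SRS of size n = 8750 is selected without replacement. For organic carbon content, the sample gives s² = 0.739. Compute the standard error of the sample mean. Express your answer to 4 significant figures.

0.007698

Under SRS without replacement, Var(ȳ) = (1 − f)·s²/n with f = n/N = 8750/29334 = 0.29828868.
Var(ȳ) = (1 − 0.29828868)·0.739/8750 = 0.70171132·8.4457143 × 10^-5 = 5.9264534 × 10^-5.
SE(ȳ) = √(5.9264534 × 10^-5) = 0.007698.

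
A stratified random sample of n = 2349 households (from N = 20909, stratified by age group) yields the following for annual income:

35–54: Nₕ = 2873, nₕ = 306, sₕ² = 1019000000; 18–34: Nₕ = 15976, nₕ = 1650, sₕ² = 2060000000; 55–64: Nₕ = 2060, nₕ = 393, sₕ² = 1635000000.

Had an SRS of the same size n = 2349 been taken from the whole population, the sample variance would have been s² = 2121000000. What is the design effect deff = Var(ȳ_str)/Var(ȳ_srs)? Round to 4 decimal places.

0.9263

Var(ȳ_str) = Σ Wₕ²(1−fₕ)sₕ²/nₕ with Wₕ = Nₕ/20909:
  35–54: (2873/20909)²·(1−306/2873)·1019000000/306 = 56175.601
  18–34: (15976/20909)²·(1−1650/15976)·2060000000/1650 = 653596.55
  55–64: (2060/20909)²·(1−393/2060)·1635000000/393 = 32678.454
  → Var(ȳ_str) = 742450.61.
Var(ȳ_srs) = (1 − 2349/20909)·2121000000/2349 = 801497.85.
deff = 742450.61 / 801497.85 = 0.9263.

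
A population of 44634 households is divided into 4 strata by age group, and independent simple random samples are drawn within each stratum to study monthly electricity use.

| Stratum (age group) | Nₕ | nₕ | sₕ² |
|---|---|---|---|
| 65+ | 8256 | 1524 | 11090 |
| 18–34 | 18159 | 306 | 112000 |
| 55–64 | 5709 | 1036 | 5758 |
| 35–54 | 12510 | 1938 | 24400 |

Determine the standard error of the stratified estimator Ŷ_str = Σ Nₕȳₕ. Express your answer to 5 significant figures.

347670

Var(Ŷ_str) = Σₕ Nₕ²(1 − fₕ)sₕ²/nₕ.
65+: 8256²·(1 − 1524/8256)·11090/1524 = 4.0444584 × 10^8.
18–34: 18159²·(1 − 306/18159)·112000/306 = 1.1865874 × 10^11.
55–64: 5709²·(1 − 1036/5709)·5758/1036 = 1.4827493 × 10^8.
35–54: 12510²·(1 − 1938/12510)·24400/1938 = 1.6651391 × 10^9.
Sum = 1.208766 × 10^11.
SE = √(1.208766 × 10^11) = 347670.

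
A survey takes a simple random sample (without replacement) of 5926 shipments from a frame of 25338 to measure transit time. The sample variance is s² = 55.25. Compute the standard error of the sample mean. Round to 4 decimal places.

Under SRS without replacement, Var(ȳ) = (1 − f)·s²/n with f = n/N = 5926/25338 = 0.23387797.
Var(ȳ) = (1 − 0.23387797)·55.25/5926 = 0.76612203·0.009323321 = 0.0071428016.
SE(ȳ) = √(0.0071428016) = 0.0845.

0.0845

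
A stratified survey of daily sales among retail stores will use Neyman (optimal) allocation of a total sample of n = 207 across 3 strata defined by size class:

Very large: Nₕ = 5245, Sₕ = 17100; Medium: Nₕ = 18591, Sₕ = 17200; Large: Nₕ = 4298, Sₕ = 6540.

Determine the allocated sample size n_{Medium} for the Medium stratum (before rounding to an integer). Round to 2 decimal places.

Neyman allocation: nₕ = n·NₕSₕ / Σⱼ NⱼSⱼ.
Σ NⱼSⱼ = 5245·17100 + 18591·17200 + 4298·6540 = 4.3756362 × 10^8.
n_{Medium} = 207·18591·17200 / (4.3756362 × 10^8) = 151.27.

151.27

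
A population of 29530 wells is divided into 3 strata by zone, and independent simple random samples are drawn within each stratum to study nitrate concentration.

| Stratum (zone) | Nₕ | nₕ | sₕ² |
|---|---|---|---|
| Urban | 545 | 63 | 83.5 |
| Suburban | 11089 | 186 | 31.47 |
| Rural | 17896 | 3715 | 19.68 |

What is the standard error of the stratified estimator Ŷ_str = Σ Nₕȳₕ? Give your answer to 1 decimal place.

Var(Ŷ_str) = Σₕ Nₕ²(1 − fₕ)sₕ²/nₕ.
Urban: 545²·(1 − 63/545)·83.5/63 = 348168.49.
Suburban: 11089²·(1 − 186/11089)·31.47/186 = 2.045607 × 10^7.
Rural: 17896²·(1 − 3715/17896)·19.68/3715 = 1.3444019 × 10^6.
Sum = 2.214864 × 10^7.
SE = √(2.214864 × 10^7) = 4706.2.

4706.2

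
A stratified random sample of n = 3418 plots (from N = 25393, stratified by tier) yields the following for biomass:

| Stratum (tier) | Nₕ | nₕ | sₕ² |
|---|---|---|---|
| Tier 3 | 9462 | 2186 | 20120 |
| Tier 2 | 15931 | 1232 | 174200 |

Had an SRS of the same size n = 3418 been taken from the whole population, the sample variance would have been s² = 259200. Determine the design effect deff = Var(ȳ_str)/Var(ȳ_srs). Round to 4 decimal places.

Var(ȳ_str) = Σ Wₕ²(1−fₕ)sₕ²/nₕ with Wₕ = Nₕ/25393:
  Tier 3: (9462/25393)²·(1−2186/9462)·20120/2186 = 0.98271012
  Tier 2: (15931/25393)²·(1−1232/15931)·174200/1232 = 51.349976
  → Var(ȳ_str) = 52.332686.
Var(ȳ_srs) = (1 − 3418/25393)·259200/3418 = 65.626283.
deff = 52.332686 / 65.626283 = 0.7974.

0.7974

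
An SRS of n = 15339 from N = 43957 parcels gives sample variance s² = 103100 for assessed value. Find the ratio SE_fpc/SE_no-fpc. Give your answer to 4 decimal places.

0.8069

f = n/N = 15339/43957 = 0.34895466.
SE_no-fpc = √(s²/n) = 2.5925719; SE_fpc = √((1−f)s²/n) = 2.0918784.
Ratio = √(1−f) = 0.80687381.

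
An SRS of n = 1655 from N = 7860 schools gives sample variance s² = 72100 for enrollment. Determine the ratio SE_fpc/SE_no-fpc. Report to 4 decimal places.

0.8885

f = n/N = 1655/7860 = 0.21055980.
SE_no-fpc = √(s²/n) = 6.6003753; SE_fpc = √((1−f)s²/n) = 5.864463.
Ratio = √(1−f) = 0.88850448.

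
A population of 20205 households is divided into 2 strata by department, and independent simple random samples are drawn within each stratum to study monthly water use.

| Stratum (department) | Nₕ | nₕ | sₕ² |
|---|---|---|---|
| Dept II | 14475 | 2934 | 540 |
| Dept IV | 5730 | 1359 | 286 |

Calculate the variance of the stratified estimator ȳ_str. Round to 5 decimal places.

0.08823

Var(ȳ_str) = Σₕ Wₕ²(1 − fₕ)sₕ²/nₕ with Wₕ = Nₕ/N, N = 20205.
Dept II: Wₕ = 0.71640683; term = 0.71640683²·(1 − 0.20269430)·540/2934 = 0.075314388.
Dept IV: Wₕ = 0.28359317; term = 0.28359317²·(1 − 0.23717277)·286/1359 = 0.012911131.
Sum = 0.088225519.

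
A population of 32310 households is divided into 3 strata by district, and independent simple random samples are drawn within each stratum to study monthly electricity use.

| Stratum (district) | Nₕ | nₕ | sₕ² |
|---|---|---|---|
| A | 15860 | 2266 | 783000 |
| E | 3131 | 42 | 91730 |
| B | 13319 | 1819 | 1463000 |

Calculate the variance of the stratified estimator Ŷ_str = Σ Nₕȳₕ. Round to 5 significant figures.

2.1881 × 10^11

Var(Ŷ_str) = Σₕ Nₕ²(1 − fₕ)sₕ²/nₕ.
A: 15860²·(1 − 2266/15860)·783000/2266 = 7.4499319 × 10^10.
E: 3131²·(1 − 42/3131)·91730/42 = 2.1123364 × 10^10.
B: 13319²·(1 − 1819/13319)·1463000/1819 = 1.231916 × 10^11.
Sum = 2.1881428 × 10^11.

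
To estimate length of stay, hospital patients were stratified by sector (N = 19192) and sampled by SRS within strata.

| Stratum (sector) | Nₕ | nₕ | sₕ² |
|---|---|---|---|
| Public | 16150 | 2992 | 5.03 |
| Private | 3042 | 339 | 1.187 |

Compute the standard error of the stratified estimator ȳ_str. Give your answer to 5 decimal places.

0.03237

Var(ȳ_str) = Σₕ Wₕ²(1 − fₕ)sₕ²/nₕ with Wₕ = Nₕ/N, N = 19192.
Public: Wₕ = 0.84149646; term = 0.84149646²·(1 − 0.18526316)·5.03/2992 = 9.6990307 × 10^-4.
Private: Wₕ = 0.15850354; term = 0.15850354²·(1 − 0.11143984)·1.187/339 = 7.8165625 × 10^-5.
Sum = 0.0010480687.
SE = √(0.0010480687) = 0.03237.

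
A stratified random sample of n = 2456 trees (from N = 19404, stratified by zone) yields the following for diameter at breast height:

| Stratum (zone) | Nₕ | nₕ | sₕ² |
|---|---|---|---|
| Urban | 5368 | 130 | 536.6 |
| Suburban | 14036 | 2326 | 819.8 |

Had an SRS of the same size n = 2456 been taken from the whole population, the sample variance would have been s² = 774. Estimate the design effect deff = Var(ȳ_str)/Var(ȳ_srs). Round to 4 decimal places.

Var(ȳ_str) = Σ Wₕ²(1−fₕ)sₕ²/nₕ with Wₕ = Nₕ/19404:
  Urban: (5368/19404)²·(1−130/5368)·536.6/130 = 0.30824979
  Suburban: (14036/19404)²·(1−2326/14036)·819.8/2326 = 0.15385653
  → Var(ȳ_str) = 0.46210632.
Var(ȳ_srs) = (1 − 2456/19404)·774/2456 = 0.2752579.
deff = 0.46210632 / 0.2752579 = 1.6788.

1.6788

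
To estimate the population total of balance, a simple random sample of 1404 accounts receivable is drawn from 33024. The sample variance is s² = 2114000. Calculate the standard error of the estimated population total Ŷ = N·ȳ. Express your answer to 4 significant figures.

Var(Ŷ) = N²·Var(ȳ) = N²·(1 − n/N)·s²/n.
f = 1404/33024 = 0.04251453; Var(ȳ) = 0.95748547·2114000/1404 = 1441.684.
Var(Ŷ) = 33024² · 1441.684 = 1.5722783 × 10^12.
SE(Ŷ) = √(1.5722783 × 10^12) = 1.254 × 10^6.

1.254 × 10^6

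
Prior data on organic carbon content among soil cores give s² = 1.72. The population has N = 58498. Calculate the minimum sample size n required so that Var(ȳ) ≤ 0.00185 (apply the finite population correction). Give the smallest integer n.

Without fpc, n₀ = s²/D = 1.72/0.00185 = 929.7297.
With fpc, (1 − n/N)·s²/n ≤ D requires n ≥ n₀/(1 + n₀/N) = 929.7297/(1 + 929.7297/58498) = 915.1843.
Rounding up, n = 916.

916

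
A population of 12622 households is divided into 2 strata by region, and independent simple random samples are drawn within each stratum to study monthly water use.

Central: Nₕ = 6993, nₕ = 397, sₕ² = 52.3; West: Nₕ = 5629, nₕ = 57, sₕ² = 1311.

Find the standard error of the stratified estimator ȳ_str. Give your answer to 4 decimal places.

2.1369

Var(ȳ_str) = Σₕ Wₕ²(1 − fₕ)sₕ²/nₕ with Wₕ = Nₕ/N, N = 12622.
Central: Wₕ = 0.55403264; term = 0.55403264²·(1 − 0.05677106)·52.3/397 = 0.038141609.
West: Wₕ = 0.44596736; term = 0.44596736²·(1 − 0.01012613)·1311/57 = 4.5280774.
Sum = 4.566219.
SE = √(4.566219) = 2.1369.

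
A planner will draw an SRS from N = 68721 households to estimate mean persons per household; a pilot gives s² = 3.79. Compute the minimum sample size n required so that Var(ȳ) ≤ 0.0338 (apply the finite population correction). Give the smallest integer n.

112

Without fpc, n₀ = s²/D = 3.79/0.0338 = 112.1302.
With fpc, (1 − n/N)·s²/n ≤ D requires n ≥ n₀/(1 + n₀/N) = 112.1302/(1 + 112.1302/68721) = 111.9475.
Rounding up, n = 112.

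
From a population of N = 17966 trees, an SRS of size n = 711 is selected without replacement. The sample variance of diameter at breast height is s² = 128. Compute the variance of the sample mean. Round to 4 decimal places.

Under SRS without replacement, Var(ȳ) = (1 − f)·s²/n with f = n/N = 711/17966 = 0.03957475.
Var(ȳ) = (1 − 0.03957475)·128/711 = 0.96042525·0.18002813 = 0.17290356.

0.1729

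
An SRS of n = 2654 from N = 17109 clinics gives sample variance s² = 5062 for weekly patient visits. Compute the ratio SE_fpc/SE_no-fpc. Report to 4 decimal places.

0.9192

f = n/N = 2654/17109 = 0.15512303.
SE_no-fpc = √(s²/n) = 1.3810538; SE_fpc = √((1−f)s²/n) = 1.2694259.
Ratio = √(1−f) = 0.91917189.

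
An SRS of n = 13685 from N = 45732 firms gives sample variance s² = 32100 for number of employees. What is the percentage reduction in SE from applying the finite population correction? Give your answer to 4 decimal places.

16.2888

f = n/N = 13685/45732 = 0.29924342.
SE_no-fpc = √(s²/n) = 1.5315462; SE_fpc = √((1−f)s²/n) = 1.2820758.
Ratio = √(1−f) = 0.83711205. Reduction = 100·(1 − 0.83711205) = 16.2888%.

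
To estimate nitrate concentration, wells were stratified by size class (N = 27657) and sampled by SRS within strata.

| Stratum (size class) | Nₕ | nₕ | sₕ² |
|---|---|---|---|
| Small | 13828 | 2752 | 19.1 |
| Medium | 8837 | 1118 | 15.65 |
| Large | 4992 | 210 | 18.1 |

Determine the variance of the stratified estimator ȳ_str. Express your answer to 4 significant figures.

0.005328

Var(ȳ_str) = Σₕ Wₕ²(1 − fₕ)sₕ²/nₕ with Wₕ = Nₕ/N, N = 27657.
Small: Wₕ = 0.49998192; term = 0.49998192²·(1 − 0.19901649)·19.1/2752 = 0.0013896874.
Medium: Wₕ = 0.31952128; term = 0.31952128²·(1 − 0.12651352)·15.65/1118 = 0.0012483268.
Large: Wₕ = 0.18049680; term = 0.18049680²·(1 − 0.04206731)·18.1/210 = 0.0026898824.
Sum = 0.0053278966.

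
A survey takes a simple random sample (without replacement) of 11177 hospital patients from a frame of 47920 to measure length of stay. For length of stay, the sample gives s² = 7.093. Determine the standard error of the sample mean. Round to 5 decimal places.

0.02206

Under SRS without replacement, Var(ȳ) = (1 − f)·s²/n with f = n/N = 11177/47920 = 0.23324290.
Var(ȳ) = (1 − 0.23324290)·7.093/11177 = 0.76675710·6.3460678 × 10^-4 = 4.8658925 × 10^-4.
SE(ȳ) = √(4.8658925 × 10^-4) = 0.02206.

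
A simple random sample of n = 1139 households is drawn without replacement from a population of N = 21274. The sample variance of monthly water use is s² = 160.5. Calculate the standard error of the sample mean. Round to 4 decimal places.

0.3652

Under SRS without replacement, Var(ȳ) = (1 − f)·s²/n with f = n/N = 1139/21274 = 0.05353953.
Var(ȳ) = (1 − 0.05353953)·160.5/1139 = 0.94646047·0.14091308 = 0.13336866.
SE(ȳ) = √(0.13336866) = 0.3652.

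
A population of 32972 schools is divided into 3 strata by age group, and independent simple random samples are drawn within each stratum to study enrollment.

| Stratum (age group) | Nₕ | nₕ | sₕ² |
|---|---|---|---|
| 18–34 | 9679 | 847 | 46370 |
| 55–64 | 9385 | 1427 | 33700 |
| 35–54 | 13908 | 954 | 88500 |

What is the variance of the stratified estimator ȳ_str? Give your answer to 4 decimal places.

21.3007

Var(ȳ_str) = Σₕ Wₕ²(1 − fₕ)sₕ²/nₕ with Wₕ = Nₕ/N, N = 32972.
18–34: Wₕ = 0.29355210; term = 0.29355210²·(1 − 0.08750904)·46370/847 = 4.3047968.
55–64: Wₕ = 0.28463545; term = 0.28463545²·(1 − 0.15205115)·33700/1427 = 1.6223836.
35–54: Wₕ = 0.42181245; term = 0.42181245²·(1 − 0.06859362)·88500/954 = 15.373505.
Sum = 21.300685.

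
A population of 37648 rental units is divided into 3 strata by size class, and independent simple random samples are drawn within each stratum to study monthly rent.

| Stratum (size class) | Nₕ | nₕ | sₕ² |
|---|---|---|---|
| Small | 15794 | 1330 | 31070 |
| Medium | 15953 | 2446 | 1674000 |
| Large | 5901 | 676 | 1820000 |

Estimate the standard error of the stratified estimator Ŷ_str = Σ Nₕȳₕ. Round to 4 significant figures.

485600

Var(Ŷ_str) = Σₕ Nₕ²(1 − fₕ)sₕ²/nₕ.
Small: 15794²·(1 − 1330/15794)·31070/1330 = 5.3366677 × 10^9.
Medium: 15953²·(1 − 2446/15953)·1674000/2446 = 1.4746884 × 10^11.
Large: 5901²·(1 − 676/5901)·1820000/676 = 8.3011183 × 10^10.
Sum = 2.3581669 × 10^11.
SE = √(2.3581669 × 10^11) = 485600.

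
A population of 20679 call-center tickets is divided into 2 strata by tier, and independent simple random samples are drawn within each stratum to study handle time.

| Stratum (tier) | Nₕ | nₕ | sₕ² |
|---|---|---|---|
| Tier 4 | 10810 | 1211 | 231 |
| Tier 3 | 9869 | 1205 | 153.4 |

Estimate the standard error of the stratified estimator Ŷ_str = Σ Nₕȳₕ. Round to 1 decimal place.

5538.8

Var(Ŷ_str) = Σₕ Nₕ²(1 − fₕ)sₕ²/nₕ.
Tier 4: 10810²·(1 − 1211/10810)·231/1211 = 1.979336 × 10^7.
Tier 3: 9869²·(1 − 1205/9869)·153.4/1205 = 1.0885037 × 10^7.
Sum = 3.0678397 × 10^7.
SE = √(3.0678397 × 10^7) = 5538.8.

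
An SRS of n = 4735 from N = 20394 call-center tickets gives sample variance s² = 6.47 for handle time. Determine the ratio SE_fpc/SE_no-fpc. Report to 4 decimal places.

0.8763

f = n/N = 4735/20394 = 0.23217613.
SE_no-fpc = √(s²/n) = 0.036965122; SE_fpc = √((1−f)s²/n) = 0.032390895.
Ratio = √(1−f) = 0.87625560.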